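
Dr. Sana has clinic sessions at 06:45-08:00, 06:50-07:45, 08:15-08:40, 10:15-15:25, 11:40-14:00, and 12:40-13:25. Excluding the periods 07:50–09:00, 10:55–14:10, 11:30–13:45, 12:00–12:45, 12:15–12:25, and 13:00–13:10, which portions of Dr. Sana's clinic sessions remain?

06:45–07:50, 10:15–10:55, 14:10–15:25

First set merges to 06:45–08:00, 08:15–08:40, 10:15–15:25.
Second set merges to 07:50–09:00, 10:55–14:10.
06:45–08:00 minus B → 06:45–07:50.
08:15–08:40: fully covered by B → removed.
10:15–15:25 minus B → 10:15–10:55, 14:10–15:25.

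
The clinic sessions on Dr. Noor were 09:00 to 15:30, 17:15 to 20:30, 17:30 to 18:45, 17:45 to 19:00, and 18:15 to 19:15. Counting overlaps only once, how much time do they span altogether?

9 h 45 min

Merged: 09:00-15:30, 17:15-20:30.
Lengths: 6 h 30 min + 3 h 15 min = 9 h 45 min.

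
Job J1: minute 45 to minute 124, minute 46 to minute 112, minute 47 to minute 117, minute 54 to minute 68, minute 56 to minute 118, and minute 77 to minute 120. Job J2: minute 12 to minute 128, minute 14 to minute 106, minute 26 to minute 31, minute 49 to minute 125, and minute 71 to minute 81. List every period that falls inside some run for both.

A, merged: minute 45 to minute 124.
B, merged: minute 12 to minute 128.
minute 45 to minute 124 overlaps B on minute 45 to minute 124.

minute 45 to minute 124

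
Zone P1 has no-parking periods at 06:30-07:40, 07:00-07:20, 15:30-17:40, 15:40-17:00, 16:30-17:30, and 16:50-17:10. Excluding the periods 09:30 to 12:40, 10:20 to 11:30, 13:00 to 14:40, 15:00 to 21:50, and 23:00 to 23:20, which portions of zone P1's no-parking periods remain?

Merge the first list: 06:30-07:40, 15:30-17:40.
Merge the second list: 09:30-12:40, 13:00-14:40, 15:00-21:50, 23:00-23:20.
06:30-07:40 is untouched.
15:30-17:40 lies entirely inside B → drops out.

06:30-07:40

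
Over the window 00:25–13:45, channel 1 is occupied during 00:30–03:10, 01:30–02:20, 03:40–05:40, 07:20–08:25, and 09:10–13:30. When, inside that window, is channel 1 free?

00:25–00:30, 03:10–03:40, 05:40–07:20, 08:25–09:10, 13:30–13:45

After merging, the occupied span is 00:30–03:10, 03:40–05:40, 07:20–08:25, 09:10–13:30.
Uncovered inside 00:25–13:45: 00:25–00:30, 03:10–03:40, 05:40–07:20, 08:25–09:10, 13:30–13:45.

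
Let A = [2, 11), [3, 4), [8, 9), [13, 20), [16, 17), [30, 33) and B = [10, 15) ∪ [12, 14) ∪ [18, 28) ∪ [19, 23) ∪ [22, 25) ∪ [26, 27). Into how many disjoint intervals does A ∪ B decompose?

First set merges to [2, 11), [13, 20), [30, 33).
Second set merges to [10, 15), [18, 28).
A ∪ B = [2, 28), [30, 33).
That is 2 disjoint pieces.

2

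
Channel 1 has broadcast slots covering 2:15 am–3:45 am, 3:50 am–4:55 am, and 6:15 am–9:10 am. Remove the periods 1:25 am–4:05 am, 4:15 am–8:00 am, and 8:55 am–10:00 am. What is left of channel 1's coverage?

4:05 am–4:15 am, 8:00 am–8:55 am

2:15 am–3:45 am: entirely removed.
3:50 am–4:55 am \ B = 4:05 am–4:15 am.
6:15 am–9:10 am \ B = 8:00 am–8:55 am.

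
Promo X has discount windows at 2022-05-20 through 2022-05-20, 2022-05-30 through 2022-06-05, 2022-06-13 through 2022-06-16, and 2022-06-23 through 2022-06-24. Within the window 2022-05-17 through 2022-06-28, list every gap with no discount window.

2022-05-17 through 2022-05-19, 2022-05-21 through 2022-05-29, 2022-06-06 through 2022-06-12, 2022-06-17 through 2022-06-22, 2022-06-25 through 2022-06-28

Covered (merged): 2022-05-20 through 2022-05-20, 2022-05-30 through 2022-06-05, 2022-06-13 through 2022-06-16, 2022-06-23 through 2022-06-24.
Uncovered inside 2022-05-17 through 2022-06-28: 2022-05-17 through 2022-05-19, 2022-05-21 through 2022-05-29, 2022-06-06 through 2022-06-12, 2022-06-17 through 2022-06-22, 2022-06-25 through 2022-06-28.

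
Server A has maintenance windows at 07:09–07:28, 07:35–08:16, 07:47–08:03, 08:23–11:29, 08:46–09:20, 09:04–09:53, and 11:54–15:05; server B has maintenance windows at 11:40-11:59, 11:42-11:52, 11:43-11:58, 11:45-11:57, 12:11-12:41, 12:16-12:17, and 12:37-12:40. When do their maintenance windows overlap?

11:54–11:59, 12:11–12:41

A, merged: 07:09–07:28, 07:35–08:16, 08:23–11:29, 11:54–15:05.
B, merged: 11:40–11:59, 12:11–12:41.
07:09–07:28 meets no B interval.
07:35–08:16 meets no B interval.
08:23–11:29 meets no B interval.
11:54–15:05 ∩ B → 11:54–11:59, 12:11–12:41.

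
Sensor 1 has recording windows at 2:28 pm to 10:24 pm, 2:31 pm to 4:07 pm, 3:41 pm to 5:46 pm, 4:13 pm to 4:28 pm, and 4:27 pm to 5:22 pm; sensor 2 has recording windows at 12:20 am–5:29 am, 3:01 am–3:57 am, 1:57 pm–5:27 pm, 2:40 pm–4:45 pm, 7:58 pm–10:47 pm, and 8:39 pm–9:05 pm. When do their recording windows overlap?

A, merged: 2:28 pm–10:24 pm.
B, merged: 12:20 am–5:29 am, 1:57 pm–5:27 pm, 7:58 pm–10:47 pm.
2:28 pm–10:24 pm ∩ B → 2:28 pm–5:27 pm, 7:58 pm–10:24 pm.

2:28 pm–5:27 pm, 7:58 pm–10:24 pm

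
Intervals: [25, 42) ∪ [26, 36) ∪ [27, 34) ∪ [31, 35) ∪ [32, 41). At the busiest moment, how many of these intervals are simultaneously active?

Walk the sorted start/end points keeping a running depth.
The depth first hits 5 at 32.

5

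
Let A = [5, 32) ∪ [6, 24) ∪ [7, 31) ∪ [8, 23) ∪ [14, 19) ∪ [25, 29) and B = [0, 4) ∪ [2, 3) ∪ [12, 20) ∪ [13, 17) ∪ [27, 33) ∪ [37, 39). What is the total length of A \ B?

Merge the first list: [5, 32).
Merge the second list: [0, 4), [12, 20), [27, 33), [37, 39).
A \ B = [5, 12), [20, 27).
Total: 7 + 7 = 14.

14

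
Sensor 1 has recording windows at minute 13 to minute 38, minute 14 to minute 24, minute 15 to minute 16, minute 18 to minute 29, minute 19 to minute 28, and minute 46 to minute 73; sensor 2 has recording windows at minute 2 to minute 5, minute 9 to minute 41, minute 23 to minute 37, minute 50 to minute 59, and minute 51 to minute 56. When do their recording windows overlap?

minute 13 to minute 38, minute 50 to minute 59

Merge the first list: minute 13 to minute 38, minute 46 to minute 73.
Merge the second list: minute 2 to minute 5, minute 9 to minute 41, minute 50 to minute 59.
minute 13 to minute 38 ∩ B → minute 13 to minute 38.
minute 46 to minute 73 ∩ B → minute 50 to minute 59.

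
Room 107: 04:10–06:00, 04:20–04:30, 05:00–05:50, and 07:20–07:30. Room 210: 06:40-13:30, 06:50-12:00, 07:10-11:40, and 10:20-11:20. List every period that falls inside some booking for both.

07:20–07:30

Merge the first list: 04:10–06:00, 07:20–07:30.
Merge the second list: 06:40–13:30.
04:10–06:00 falls entirely outside B.
07:20–07:30 overlaps B on 07:20–07:30.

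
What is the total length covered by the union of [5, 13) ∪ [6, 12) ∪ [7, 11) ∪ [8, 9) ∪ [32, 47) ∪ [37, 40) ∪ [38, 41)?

23

Merged: [5, 13), [32, 47).
Lengths: 8 + 15 = 23.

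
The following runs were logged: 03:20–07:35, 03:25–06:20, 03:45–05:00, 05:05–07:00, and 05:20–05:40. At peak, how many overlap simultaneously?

At 05:20, 4 of the intervals are simultaneously active.
No point has more.

4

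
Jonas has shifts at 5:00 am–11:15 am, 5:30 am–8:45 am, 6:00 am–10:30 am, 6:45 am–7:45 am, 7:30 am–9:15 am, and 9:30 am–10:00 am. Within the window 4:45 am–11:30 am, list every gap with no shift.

4:45 am–5:00 am, 11:15 am–11:30 am

Covered (merged): 5:00 am–11:15 am.
Complement within 4:45 am–11:30 am: 4:45 am–5:00 am, 11:15 am–11:30 am.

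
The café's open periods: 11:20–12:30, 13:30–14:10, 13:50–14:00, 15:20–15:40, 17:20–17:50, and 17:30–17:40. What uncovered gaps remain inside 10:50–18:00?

The merged coverage is 11:20-12:30, 13:30-14:10, 15:20-15:40, 17:20-17:50.
Complement within 10:50-18:00: 10:50-11:20, 12:30-13:30, 14:10-15:20, 15:40-17:20, 17:50-18:00.

10:50-11:20, 12:30-13:30, 14:10-15:20, 15:40-17:20, 17:50-18:00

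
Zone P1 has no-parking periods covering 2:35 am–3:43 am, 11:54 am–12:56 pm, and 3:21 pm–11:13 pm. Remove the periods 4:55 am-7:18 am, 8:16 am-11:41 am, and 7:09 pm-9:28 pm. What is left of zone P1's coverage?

2:35 am–3:43 am, 11:54 am–12:56 pm, 3:21 pm–7:09 pm, 9:28 pm–11:13 pm

2:35 am–3:43 am: no B overlap → unchanged.
11:54 am–12:56 pm: no B overlap → unchanged.
3:21 pm–11:13 pm minus B → 3:21 pm–7:09 pm, 9:28 pm–11:13 pm.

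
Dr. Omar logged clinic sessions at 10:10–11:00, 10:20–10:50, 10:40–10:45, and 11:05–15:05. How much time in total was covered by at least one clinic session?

4 h 50 min

Merged: 10:10–11:00, 11:05–15:05.
Lengths: 50 min + 4 h = 4 h 50 min.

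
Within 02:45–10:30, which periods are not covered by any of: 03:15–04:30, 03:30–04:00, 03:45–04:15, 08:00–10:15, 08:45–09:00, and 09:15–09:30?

After merging, the occupied span is 03:15–04:30, 08:00–10:15.
Uncovered inside 02:45–10:30: 02:45–03:15, 04:30–08:00, 10:15–10:30.

02:45–03:15, 04:30–08:00, 10:15–10:30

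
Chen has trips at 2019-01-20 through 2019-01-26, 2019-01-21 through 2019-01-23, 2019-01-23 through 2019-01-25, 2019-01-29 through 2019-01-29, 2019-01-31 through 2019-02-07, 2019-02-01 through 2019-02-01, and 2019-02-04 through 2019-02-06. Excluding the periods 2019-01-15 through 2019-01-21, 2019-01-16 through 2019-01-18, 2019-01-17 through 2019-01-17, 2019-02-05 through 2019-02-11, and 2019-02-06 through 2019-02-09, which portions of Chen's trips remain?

2019-01-22 through 2019-01-26, 2019-01-29 through 2019-01-29, 2019-01-31 through 2019-02-04

Merge the first list: 2019-01-20 through 2019-01-26, 2019-01-29 through 2019-01-29, 2019-01-31 through 2019-02-07.
Merge the second list: 2019-01-15 through 2019-01-21, 2019-02-05 through 2019-02-11.
2019-01-20 through 2019-01-26 with B removed leaves 2019-01-22 through 2019-01-26.
2019-01-29 through 2019-01-29 is untouched.
2019-01-31 through 2019-02-07 with B removed leaves 2019-01-31 through 2019-02-04.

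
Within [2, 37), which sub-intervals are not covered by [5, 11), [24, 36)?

After merging, the occupied span is [5, 11), [24, 36).
Complement within [2, 37): [2, 5), [11, 24), [36, 37).

[2, 5) ∪ [11, 24) ∪ [36, 37)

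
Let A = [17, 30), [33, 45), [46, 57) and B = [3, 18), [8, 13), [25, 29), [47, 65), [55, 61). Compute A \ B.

[18, 25) ∪ [29, 30) ∪ [33, 45) ∪ [46, 47)

B, merged: [3, 18), [25, 29), [47, 65).
[17, 30) \ B = [18, 25), [29, 30).
[33, 45): nothing removed.
[46, 57) \ B = [46, 47).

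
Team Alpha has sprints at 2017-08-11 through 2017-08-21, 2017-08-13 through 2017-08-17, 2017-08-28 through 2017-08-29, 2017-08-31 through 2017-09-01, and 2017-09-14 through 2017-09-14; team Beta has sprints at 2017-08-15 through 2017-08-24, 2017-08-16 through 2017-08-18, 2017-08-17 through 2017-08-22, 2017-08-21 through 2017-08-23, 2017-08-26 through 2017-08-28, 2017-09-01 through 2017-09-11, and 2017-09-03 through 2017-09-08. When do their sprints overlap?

2017-08-15 through 2017-08-21, 2017-08-28 through 2017-08-28, 2017-09-01 through 2017-09-01

First set merges to 2017-08-11 through 2017-08-21, 2017-08-28 through 2017-08-29, 2017-08-31 through 2017-09-01, 2017-09-14 through 2017-09-14.
Second set merges to 2017-08-15 through 2017-08-24, 2017-08-26 through 2017-08-28, 2017-09-01 through 2017-09-11.
2017-08-11 through 2017-08-21 ∩ B → 2017-08-15 through 2017-08-21.
2017-08-28 through 2017-08-29 ∩ B → 2017-08-28 through 2017-08-28.
2017-08-31 through 2017-09-01 ∩ B → 2017-09-01 through 2017-09-01.
2017-09-14 through 2017-09-14 meets no B interval.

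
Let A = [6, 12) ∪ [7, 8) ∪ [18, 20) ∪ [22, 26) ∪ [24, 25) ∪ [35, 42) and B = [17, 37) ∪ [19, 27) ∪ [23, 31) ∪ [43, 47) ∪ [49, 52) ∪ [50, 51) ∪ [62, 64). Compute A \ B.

Merge the first list: [6, 12), [18, 20), [22, 26), [35, 42).
Merge the second list: [17, 37), [43, 47), [49, 52), [62, 64).
[6, 12) is untouched.
[18, 20) lies entirely inside B → drops out.
[22, 26) lies entirely inside B → drops out.
[35, 42) with B removed leaves [37, 42).

[6, 12) ∪ [37, 42)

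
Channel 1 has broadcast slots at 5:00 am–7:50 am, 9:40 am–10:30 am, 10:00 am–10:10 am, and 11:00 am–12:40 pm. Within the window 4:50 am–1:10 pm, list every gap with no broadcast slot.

The merged coverage is 5:00 am–7:50 am, 9:40 am–10:30 am, 11:00 am–12:40 pm.
Gaps within 4:50 am–1:10 pm: 4:50 am–5:00 am, 7:50 am–9:40 am, 10:30 am–11:00 am, 12:40 pm–1:10 pm.

4:50 am–5:00 am, 7:50 am–9:40 am, 10:30 am–11:00 am, 12:40 pm–1:10 pm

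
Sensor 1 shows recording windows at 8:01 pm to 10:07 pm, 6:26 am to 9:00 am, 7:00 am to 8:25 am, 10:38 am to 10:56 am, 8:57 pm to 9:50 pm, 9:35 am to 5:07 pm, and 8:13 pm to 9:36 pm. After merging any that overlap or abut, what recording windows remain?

6:26 am–9:00 am, 9:35 am–5:07 pm, 8:01 pm–10:07 pm

Sort by start: 6:26 am–9:00 am, 7:00 am–8:25 am, 9:35 am–5:07 pm, 10:38 am–10:56 am, 8:01 pm–10:07 pm, 8:13 pm–9:36 pm, 8:57 pm–9:50 pm.
7:00 am–8:25 am overlaps/touches 6:26 am–9:00 am → extend to 6:26 am–9:00 am.
9:35 am–5:07 pm is disjoint → start new block.
10:38 am–10:56 am overlaps/touches 9:35 am–5:07 pm → extend to 9:35 am–5:07 pm.
8:01 pm–10:07 pm is disjoint → start new block.
8:13 pm–9:36 pm overlaps/touches 8:01 pm–10:07 pm → extend to 8:01 pm–10:07 pm.
8:57 pm–9:50 pm overlaps/touches 8:01 pm–10:07 pm → extend to 8:01 pm–10:07 pm.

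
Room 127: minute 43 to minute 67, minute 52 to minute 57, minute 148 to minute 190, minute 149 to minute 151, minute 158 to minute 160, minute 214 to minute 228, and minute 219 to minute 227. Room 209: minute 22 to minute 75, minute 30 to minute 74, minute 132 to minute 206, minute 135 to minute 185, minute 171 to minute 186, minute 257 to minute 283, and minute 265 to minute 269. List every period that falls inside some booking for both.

First set merges to minute 43 to minute 67, minute 148 to minute 190, minute 214 to minute 228.
Second set merges to minute 22 to minute 75, minute 132 to minute 206, minute 257 to minute 283.
minute 43 to minute 67 ∩ B → minute 43 to minute 67.
minute 148 to minute 190 ∩ B → minute 148 to minute 190.
minute 214 to minute 228 meets no B interval.

minute 43 to minute 67, minute 148 to minute 190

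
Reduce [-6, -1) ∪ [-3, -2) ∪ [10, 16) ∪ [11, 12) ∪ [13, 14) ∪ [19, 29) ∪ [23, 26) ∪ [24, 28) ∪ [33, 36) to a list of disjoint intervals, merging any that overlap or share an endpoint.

[-3, -2) overlaps/touches [-6, -1) → extend to [-6, -1).
[10, 16) is disjoint → start new block.
[11, 12) overlaps/touches [10, 16) → extend to [10, 16).
[13, 14) overlaps/touches [10, 16) → extend to [10, 16).
[19, 29) is disjoint → start new block.
[23, 26) overlaps/touches [19, 29) → extend to [19, 29).
[24, 28) overlaps/touches [19, 29) → extend to [19, 29).
[33, 36) is disjoint → start new block.

[-6, -1) ∪ [10, 16) ∪ [19, 29) ∪ [33, 36)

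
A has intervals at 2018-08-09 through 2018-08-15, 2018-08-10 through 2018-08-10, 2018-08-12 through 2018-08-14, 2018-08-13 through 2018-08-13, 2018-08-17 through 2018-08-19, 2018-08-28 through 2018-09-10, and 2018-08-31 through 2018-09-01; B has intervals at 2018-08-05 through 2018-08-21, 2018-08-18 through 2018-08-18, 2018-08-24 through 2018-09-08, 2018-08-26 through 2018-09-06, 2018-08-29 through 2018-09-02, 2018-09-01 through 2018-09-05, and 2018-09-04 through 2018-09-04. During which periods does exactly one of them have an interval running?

2018-08-05 through 2018-08-08, 2018-08-16 through 2018-08-16, 2018-08-20 through 2018-08-21, 2018-08-24 through 2018-08-27, 2018-09-09 through 2018-09-10

A, merged: 2018-08-09 through 2018-08-15, 2018-08-17 through 2018-08-19, 2018-08-28 through 2018-09-10.
B, merged: 2018-08-05 through 2018-08-21, 2018-08-24 through 2018-09-08.
A \ B = 2018-09-09 through 2018-09-10.
B \ A = 2018-08-05 through 2018-08-08, 2018-08-16 through 2018-08-16, 2018-08-20 through 2018-08-21, 2018-08-24 through 2018-08-27.
Union of the two gives the symmetric difference.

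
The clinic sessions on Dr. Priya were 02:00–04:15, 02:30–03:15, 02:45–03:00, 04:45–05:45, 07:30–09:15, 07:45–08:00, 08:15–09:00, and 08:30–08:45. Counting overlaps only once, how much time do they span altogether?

Merged: 02:00-04:15, 04:45-05:45, 07:30-09:15.
Lengths: 2 h 15 min + 1 h + 1 h 45 min = 5 h.

5 h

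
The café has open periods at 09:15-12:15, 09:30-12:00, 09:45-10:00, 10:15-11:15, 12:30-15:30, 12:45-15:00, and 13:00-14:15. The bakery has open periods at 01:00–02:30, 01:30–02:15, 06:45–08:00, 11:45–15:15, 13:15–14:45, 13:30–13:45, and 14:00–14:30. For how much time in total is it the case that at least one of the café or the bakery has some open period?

First set merges to 09:15–12:15, 12:30–15:30.
Second set merges to 01:00–02:30, 06:45–08:00, 11:45–15:15.
A ∪ B = 01:00–02:30, 06:45–08:00, 09:15–15:30.
Total: 1 h 30 min + 1 h 15 min + 6 h 15 min = 9 h.

9 h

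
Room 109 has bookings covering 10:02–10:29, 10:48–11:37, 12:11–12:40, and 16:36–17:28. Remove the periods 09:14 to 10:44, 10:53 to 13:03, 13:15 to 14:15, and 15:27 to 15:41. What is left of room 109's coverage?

10:48-10:53, 16:36-17:28

10:02-10:29 lies entirely inside B → drops out.
10:48-11:37 with B removed leaves 10:48-10:53.
12:11-12:40 lies entirely inside B → drops out.
16:36-17:28 is untouched.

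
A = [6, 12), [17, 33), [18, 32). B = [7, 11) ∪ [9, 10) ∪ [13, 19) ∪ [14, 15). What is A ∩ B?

First set merges to [6, 12), [17, 33).
Second set merges to [7, 11), [13, 19).
[6, 12) overlaps B on [7, 11).
[17, 33) overlaps B on [17, 19).

[7, 11) ∪ [17, 19)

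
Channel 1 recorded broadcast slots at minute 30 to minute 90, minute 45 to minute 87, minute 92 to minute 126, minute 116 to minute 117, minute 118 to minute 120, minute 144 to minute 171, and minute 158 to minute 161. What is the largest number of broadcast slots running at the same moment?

Sweep endpoints in order; track running count of active intervals.
Peak of 2 reached at minute 45.

2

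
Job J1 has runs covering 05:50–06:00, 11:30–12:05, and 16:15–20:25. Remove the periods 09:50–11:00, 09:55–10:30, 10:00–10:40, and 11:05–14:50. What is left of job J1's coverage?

05:50-06:00, 16:15-20:25

B, merged: 09:50-11:00, 11:05-14:50.
05:50-06:00: nothing removed.
11:30-12:05: entirely removed.
16:15-20:25: nothing removed.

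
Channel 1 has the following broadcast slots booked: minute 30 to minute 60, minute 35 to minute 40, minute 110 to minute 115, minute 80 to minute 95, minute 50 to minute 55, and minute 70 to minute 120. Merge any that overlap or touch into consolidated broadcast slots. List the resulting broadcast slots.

minute 30 to minute 60, minute 70 to minute 120

Sort by start: minute 30 to minute 60, minute 35 to minute 40, minute 50 to minute 55, minute 70 to minute 120, minute 80 to minute 95, minute 110 to minute 115.
minute 35 to minute 40 overlaps/touches minute 30 to minute 60 → extend to minute 30 to minute 60.
minute 50 to minute 55 overlaps/touches minute 30 to minute 60 → extend to minute 30 to minute 60.
minute 70 to minute 120 is disjoint → start new block.
minute 80 to minute 95 overlaps/touches minute 70 to minute 120 → extend to minute 70 to minute 120.
minute 110 to minute 115 overlaps/touches minute 70 to minute 120 → extend to minute 70 to minute 120.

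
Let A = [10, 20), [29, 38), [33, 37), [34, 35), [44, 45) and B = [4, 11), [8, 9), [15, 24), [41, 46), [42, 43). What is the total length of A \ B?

13

First set merges to [10, 20), [29, 38), [44, 45).
Second set merges to [4, 11), [15, 24), [41, 46).
A \ B = [11, 15), [29, 38).
Total: 4 + 9 = 13.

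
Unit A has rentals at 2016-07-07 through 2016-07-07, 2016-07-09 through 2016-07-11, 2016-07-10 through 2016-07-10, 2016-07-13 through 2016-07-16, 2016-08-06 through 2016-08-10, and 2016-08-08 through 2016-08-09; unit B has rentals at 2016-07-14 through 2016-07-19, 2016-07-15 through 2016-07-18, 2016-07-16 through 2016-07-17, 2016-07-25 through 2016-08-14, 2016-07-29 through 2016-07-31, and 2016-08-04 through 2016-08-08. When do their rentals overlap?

First set merges to 2016-07-07 through 2016-07-07, 2016-07-09 through 2016-07-11, 2016-07-13 through 2016-07-16, 2016-08-06 through 2016-08-10.
Second set merges to 2016-07-14 through 2016-07-19, 2016-07-25 through 2016-08-14.
2016-07-07 through 2016-07-07 falls entirely outside B.
2016-07-09 through 2016-07-11 falls entirely outside B.
2016-07-13 through 2016-07-16 overlaps B on 2016-07-14 through 2016-07-16.
2016-08-06 through 2016-08-10 overlaps B on 2016-08-06 through 2016-08-10.

2016-07-14 through 2016-07-16, 2016-08-06 through 2016-08-10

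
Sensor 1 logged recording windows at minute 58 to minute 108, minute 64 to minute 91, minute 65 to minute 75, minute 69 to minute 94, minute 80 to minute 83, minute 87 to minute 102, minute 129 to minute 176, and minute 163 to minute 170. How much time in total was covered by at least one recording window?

97 minutes

Merged: minute 58 to minute 108, minute 129 to minute 176.
Lengths: 50 minutes + 47 minutes = 97 minutes.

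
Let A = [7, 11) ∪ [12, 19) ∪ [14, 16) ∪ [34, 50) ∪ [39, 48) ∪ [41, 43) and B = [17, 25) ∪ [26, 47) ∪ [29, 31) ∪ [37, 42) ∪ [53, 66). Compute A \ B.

[7, 11) ∪ [12, 17) ∪ [47, 50)

A, merged: [7, 11), [12, 19), [34, 50).
B, merged: [17, 25), [26, 47), [53, 66).
[7, 11): no B overlap → unchanged.
[12, 19) minus B → [12, 17).
[34, 50) minus B → [47, 50).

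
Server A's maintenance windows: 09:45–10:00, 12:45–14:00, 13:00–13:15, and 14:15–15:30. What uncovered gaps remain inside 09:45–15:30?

The merged coverage is 09:45–10:00, 12:45–14:00, 14:15–15:30.
Complement within 09:45–15:30: 10:00–12:45, 14:00–14:15.

10:00–12:45, 14:00–14:15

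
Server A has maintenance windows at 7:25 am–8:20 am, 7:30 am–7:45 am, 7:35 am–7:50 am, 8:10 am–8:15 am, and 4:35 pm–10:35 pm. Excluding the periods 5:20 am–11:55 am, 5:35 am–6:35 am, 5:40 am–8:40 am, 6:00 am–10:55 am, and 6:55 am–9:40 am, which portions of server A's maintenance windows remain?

4:35 pm–10:35 pm

First set merges to 7:25 am–8:20 am, 4:35 pm–10:35 pm.
Second set merges to 5:20 am–11:55 am.
7:25 am–8:20 am: entirely removed.
4:35 pm–10:35 pm: nothing removed.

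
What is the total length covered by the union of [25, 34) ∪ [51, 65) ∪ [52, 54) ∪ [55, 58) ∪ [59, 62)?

23

Merged: [25, 34), [51, 65).
Lengths: 9 + 14 = 23.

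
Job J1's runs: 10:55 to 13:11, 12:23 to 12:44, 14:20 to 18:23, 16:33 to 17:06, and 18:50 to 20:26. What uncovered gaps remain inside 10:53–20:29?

10:53–10:55, 13:11–14:20, 18:23–18:50, 20:26–20:29

The merged coverage is 10:55–13:11, 14:20–18:23, 18:50–20:26.
Complement within 10:53–20:29: 10:53–10:55, 13:11–14:20, 18:23–18:50, 20:26–20:29.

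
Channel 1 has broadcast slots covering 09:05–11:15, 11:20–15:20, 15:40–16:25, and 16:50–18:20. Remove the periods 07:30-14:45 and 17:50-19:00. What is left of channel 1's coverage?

09:05–11:15: entirely removed.
11:20–15:20 \ B = 14:45–15:20.
15:40–16:25: nothing removed.
16:50–18:20 \ B = 16:50–17:50.

14:45–15:20, 15:40–16:25, 16:50–17:50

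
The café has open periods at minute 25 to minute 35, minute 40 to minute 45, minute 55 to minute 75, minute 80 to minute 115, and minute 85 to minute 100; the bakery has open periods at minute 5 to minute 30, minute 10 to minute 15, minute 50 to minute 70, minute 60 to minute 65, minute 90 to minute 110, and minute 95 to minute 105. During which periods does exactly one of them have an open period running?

First set merges to minute 25 to minute 35, minute 40 to minute 45, minute 55 to minute 75, minute 80 to minute 115.
Second set merges to minute 5 to minute 30, minute 50 to minute 70, minute 90 to minute 110.
A but not B: minute 30 to minute 35, minute 40 to minute 45, minute 70 to minute 75, minute 80 to minute 90, minute 110 to minute 115.
B but not A: minute 5 to minute 25, minute 50 to minute 55.
Combining gives A △ B.

minute 5 to minute 25, minute 30 to minute 35, minute 40 to minute 45, minute 50 to minute 55, minute 70 to minute 75, minute 80 to minute 90, minute 110 to minute 115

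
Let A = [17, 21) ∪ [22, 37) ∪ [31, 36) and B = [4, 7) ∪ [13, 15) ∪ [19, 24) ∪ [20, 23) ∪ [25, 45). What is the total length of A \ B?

3

First set merges to [17, 21), [22, 37).
Second set merges to [4, 7), [13, 15), [19, 24), [25, 45).
A \ B = [17, 19), [24, 25).
Total: 2 + 1 = 3.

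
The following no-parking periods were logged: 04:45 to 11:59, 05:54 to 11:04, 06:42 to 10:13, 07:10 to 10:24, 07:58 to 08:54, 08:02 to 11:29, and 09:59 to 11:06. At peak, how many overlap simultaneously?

At 08:02, 6 of the intervals are simultaneously active.
No point has more.

6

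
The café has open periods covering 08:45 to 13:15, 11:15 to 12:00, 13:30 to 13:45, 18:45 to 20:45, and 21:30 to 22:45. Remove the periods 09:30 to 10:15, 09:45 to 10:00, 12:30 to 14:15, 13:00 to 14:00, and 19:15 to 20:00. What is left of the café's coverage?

A, merged: 08:45–13:15, 13:30–13:45, 18:45–20:45, 21:30–22:45.
B, merged: 09:30–10:15, 12:30–14:15, 19:15–20:00.
08:45–13:15 minus B → 08:45–09:30, 10:15–12:30.
13:30–13:45: fully covered by B → removed.
18:45–20:45 minus B → 18:45–19:15, 20:00–20:45.
21:30–22:45: no B overlap → unchanged.

08:45–09:30, 10:15–12:30, 18:45–19:15, 20:00–20:45, 21:30–22:45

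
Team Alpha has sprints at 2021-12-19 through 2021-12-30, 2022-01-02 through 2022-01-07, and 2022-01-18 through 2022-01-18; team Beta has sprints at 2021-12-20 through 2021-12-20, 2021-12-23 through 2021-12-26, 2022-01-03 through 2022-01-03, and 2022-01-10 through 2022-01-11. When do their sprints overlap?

2021-12-19 through 2021-12-30 ∩ B → 2021-12-20 through 2021-12-20, 2021-12-23 through 2021-12-26.
2022-01-02 through 2022-01-07 ∩ B → 2022-01-03 through 2022-01-03.
2022-01-18 through 2022-01-18 meets no B interval.

2021-12-20 through 2021-12-20, 2021-12-23 through 2021-12-26, 2022-01-03 through 2022-01-03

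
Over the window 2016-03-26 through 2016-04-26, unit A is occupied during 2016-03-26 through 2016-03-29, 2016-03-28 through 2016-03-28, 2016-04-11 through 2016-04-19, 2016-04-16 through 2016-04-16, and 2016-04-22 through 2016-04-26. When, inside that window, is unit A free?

2016-03-30 through 2016-04-10, 2016-04-20 through 2016-04-21

Covered (merged): 2016-03-26 through 2016-03-29, 2016-04-11 through 2016-04-19, 2016-04-22 through 2016-04-26.
Gaps within 2016-03-26 through 2016-04-26: 2016-03-30 through 2016-04-10, 2016-04-20 through 2016-04-21.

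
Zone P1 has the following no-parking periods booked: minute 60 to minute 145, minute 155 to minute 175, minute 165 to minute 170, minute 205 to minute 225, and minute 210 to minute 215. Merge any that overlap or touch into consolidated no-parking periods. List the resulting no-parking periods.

minute 60 to minute 145, minute 155 to minute 175, minute 205 to minute 225

minute 155 to minute 175 is disjoint → start new block.
minute 165 to minute 170 overlaps/touches minute 155 to minute 175 → extend to minute 155 to minute 175.
minute 205 to minute 225 is disjoint → start new block.
minute 210 to minute 215 overlaps/touches minute 205 to minute 225 → extend to minute 205 to minute 225.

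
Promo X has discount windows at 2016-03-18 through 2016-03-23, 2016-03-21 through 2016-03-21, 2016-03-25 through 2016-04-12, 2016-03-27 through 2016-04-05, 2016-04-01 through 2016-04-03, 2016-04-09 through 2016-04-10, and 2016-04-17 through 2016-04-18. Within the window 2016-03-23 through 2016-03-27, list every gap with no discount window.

2016-03-24 through 2016-03-24

Covered (merged): 2016-03-18 through 2016-03-23, 2016-03-25 through 2016-04-12, 2016-04-17 through 2016-04-18.
Complement within 2016-03-23 through 2016-03-27: 2016-03-24 through 2016-03-24.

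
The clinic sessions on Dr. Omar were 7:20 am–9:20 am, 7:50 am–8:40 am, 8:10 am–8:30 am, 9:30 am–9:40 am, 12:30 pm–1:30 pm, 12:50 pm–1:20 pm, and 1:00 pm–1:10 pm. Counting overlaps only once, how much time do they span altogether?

3 h 10 min

Merged: 7:20 am-9:20 am, 9:30 am-9:40 am, 12:30 pm-1:30 pm.
Lengths: 2 h + 10 min + 1 h = 3 h 10 min.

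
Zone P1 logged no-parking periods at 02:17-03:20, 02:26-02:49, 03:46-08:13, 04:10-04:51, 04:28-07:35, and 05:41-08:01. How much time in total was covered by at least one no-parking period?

Merged: 02:17–03:20, 03:46–08:13.
Lengths: 1 h 3 min + 4 h 27 min = 5 h 30 min.

5 h 30 min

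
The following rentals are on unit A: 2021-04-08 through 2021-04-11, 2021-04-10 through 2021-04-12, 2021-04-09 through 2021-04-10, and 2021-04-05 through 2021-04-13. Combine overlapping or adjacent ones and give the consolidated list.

Sort by start: 2021-04-05 through 2021-04-13, 2021-04-08 through 2021-04-11, 2021-04-09 through 2021-04-10, 2021-04-10 through 2021-04-12.
2021-04-08 through 2021-04-11 overlaps/touches 2021-04-05 through 2021-04-13 → extend to 2021-04-05 through 2021-04-13.
2021-04-09 through 2021-04-10 overlaps/touches 2021-04-05 through 2021-04-13 → extend to 2021-04-05 through 2021-04-13.
2021-04-10 through 2021-04-12 overlaps/touches 2021-04-05 through 2021-04-13 → extend to 2021-04-05 through 2021-04-13.

2021-04-05 through 2021-04-13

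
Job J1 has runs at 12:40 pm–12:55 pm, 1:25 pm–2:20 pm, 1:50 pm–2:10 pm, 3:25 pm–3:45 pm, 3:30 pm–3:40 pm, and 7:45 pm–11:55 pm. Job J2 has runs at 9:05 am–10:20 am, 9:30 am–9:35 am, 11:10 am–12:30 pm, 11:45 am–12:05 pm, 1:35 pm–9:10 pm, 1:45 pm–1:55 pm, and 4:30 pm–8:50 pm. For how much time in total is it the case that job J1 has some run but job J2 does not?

3 h 10 min

Merge the first list: 12:40 pm–12:55 pm, 1:25 pm–2:20 pm, 3:25 pm–3:45 pm, 7:45 pm–11:55 pm.
Merge the second list: 9:05 am–10:20 am, 11:10 am–12:30 pm, 1:35 pm–9:10 pm.
A \ B = 12:40 pm–12:55 pm, 1:25 pm–1:35 pm, 9:10 pm–11:55 pm.
Total: 15 min + 10 min + 2 h 45 min = 3 h 10 min.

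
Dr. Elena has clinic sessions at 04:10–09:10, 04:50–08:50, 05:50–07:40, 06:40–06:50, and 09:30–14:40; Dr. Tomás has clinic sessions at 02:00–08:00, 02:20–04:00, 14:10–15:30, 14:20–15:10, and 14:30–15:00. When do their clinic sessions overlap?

04:10–08:00, 14:10–14:40

First set merges to 04:10–09:10, 09:30–14:40.
Second set merges to 02:00–08:00, 14:10–15:30.
04:10–09:10 meets the second set on 04:10–08:00.
09:30–14:40 meets the second set on 14:10–14:40.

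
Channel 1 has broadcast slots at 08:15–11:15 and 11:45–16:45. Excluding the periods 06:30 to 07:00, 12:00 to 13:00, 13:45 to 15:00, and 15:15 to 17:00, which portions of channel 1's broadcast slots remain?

08:15–11:15: no B overlap → unchanged.
11:45–16:45 minus B → 11:45–12:00, 13:00–13:45, 15:00–15:15.

08:15–11:15, 11:45–12:00, 13:00–13:45, 15:00–15:15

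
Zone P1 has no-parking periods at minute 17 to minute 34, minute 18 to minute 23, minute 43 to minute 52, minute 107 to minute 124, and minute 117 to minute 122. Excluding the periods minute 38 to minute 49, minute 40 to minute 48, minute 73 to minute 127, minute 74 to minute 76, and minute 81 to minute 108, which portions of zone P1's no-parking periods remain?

minute 17 to minute 34, minute 49 to minute 52

A, merged: minute 17 to minute 34, minute 43 to minute 52, minute 107 to minute 124.
B, merged: minute 38 to minute 49, minute 73 to minute 127.
minute 17 to minute 34: no B overlap → unchanged.
minute 43 to minute 52 minus B → minute 49 to minute 52.
minute 107 to minute 124: fully covered by B → removed.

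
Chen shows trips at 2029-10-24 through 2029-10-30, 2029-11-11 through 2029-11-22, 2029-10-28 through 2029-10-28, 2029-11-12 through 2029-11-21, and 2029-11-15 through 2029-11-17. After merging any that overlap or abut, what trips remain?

Sort by start: 2029-10-24 through 2029-10-30, 2029-10-28 through 2029-10-28, 2029-11-11 through 2029-11-22, 2029-11-12 through 2029-11-21, 2029-11-15 through 2029-11-17.
2029-10-28 through 2029-10-28 overlaps/touches 2029-10-24 through 2029-10-30 → extend to 2029-10-24 through 2029-10-30.
2029-11-11 through 2029-11-22 is disjoint → start new block.
2029-11-12 through 2029-11-21 overlaps/touches 2029-11-11 through 2029-11-22 → extend to 2029-11-11 through 2029-11-22.
2029-11-15 through 2029-11-17 overlaps/touches 2029-11-11 through 2029-11-22 → extend to 2029-11-11 through 2029-11-22.

2029-10-24 through 2029-10-30, 2029-11-11 through 2029-11-22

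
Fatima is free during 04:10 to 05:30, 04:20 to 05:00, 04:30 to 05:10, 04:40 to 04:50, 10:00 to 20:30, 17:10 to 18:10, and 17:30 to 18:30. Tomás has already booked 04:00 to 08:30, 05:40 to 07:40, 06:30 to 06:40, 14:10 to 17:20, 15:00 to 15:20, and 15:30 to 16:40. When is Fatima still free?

10:00–14:10, 17:20–20:30

A, merged: 04:10–05:30, 10:00–20:30.
B, merged: 04:00–08:30, 14:10–17:20.
04:10–05:30: fully covered by B → removed.
10:00–20:30 minus B → 10:00–14:10, 17:20–20:30.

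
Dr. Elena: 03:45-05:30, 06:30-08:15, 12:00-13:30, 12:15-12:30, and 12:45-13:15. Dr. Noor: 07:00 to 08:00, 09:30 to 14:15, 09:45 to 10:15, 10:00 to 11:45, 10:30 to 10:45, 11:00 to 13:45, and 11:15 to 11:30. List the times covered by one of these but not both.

03:45–05:30, 06:30–07:00, 08:00–08:15, 09:30–12:00, 13:30–14:15

A, merged: 03:45–05:30, 06:30–08:15, 12:00–13:30.
B, merged: 07:00–08:00, 09:30–14:15.
A but not B: 03:45–05:30, 06:30–07:00, 08:00–08:15.
B but not A: 09:30–12:00, 13:30–14:15.
Combining gives A △ B.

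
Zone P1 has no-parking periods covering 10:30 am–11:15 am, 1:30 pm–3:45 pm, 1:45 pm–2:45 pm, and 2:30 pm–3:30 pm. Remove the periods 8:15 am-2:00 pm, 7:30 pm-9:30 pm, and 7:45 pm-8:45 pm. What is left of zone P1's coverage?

2:00 pm–3:45 pm

First set merges to 10:30 am–11:15 am, 1:30 pm–3:45 pm.
Second set merges to 8:15 am–2:00 pm, 7:30 pm–9:30 pm.
10:30 am–11:15 am lies entirely inside B → drops out.
1:30 pm–3:45 pm with B removed leaves 2:00 pm–3:45 pm.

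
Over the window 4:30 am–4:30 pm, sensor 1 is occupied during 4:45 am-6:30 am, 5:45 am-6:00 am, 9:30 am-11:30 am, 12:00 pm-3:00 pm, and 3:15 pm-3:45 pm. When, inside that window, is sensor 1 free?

4:30 am-4:45 am, 6:30 am-9:30 am, 11:30 am-12:00 pm, 3:00 pm-3:15 pm, 3:45 pm-4:30 pm

Covered (merged): 4:45 am-6:30 am, 9:30 am-11:30 am, 12:00 pm-3:00 pm, 3:15 pm-3:45 pm.
Complement within 4:30 am-4:30 pm: 4:30 am-4:45 am, 6:30 am-9:30 am, 11:30 am-12:00 pm, 3:00 pm-3:15 pm, 3:45 pm-4:30 pm.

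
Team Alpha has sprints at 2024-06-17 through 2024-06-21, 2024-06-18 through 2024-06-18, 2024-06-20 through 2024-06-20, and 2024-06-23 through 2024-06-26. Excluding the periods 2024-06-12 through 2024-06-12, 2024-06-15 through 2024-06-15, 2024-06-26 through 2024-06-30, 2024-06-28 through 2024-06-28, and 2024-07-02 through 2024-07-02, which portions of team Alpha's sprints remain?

First set merges to 2024-06-17 through 2024-06-21, 2024-06-23 through 2024-06-26.
Second set merges to 2024-06-12 through 2024-06-12, 2024-06-15 through 2024-06-15, 2024-06-26 through 2024-06-30, 2024-07-02 through 2024-07-02.
2024-06-17 through 2024-06-21 is untouched.
2024-06-23 through 2024-06-26 with B removed leaves 2024-06-23 through 2024-06-25.

2024-06-17 through 2024-06-21, 2024-06-23 through 2024-06-25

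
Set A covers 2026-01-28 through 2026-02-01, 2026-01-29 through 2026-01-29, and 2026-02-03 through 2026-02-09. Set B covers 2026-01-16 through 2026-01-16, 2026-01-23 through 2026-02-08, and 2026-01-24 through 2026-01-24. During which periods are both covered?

Merge the first list: 2026-01-28 through 2026-02-01, 2026-02-03 through 2026-02-09.
Merge the second list: 2026-01-16 through 2026-01-16, 2026-01-23 through 2026-02-08.
2026-01-28 through 2026-02-01 overlaps B on 2026-01-28 through 2026-02-01.
2026-02-03 through 2026-02-09 overlaps B on 2026-02-03 through 2026-02-08.

2026-01-28 through 2026-02-01, 2026-02-03 through 2026-02-08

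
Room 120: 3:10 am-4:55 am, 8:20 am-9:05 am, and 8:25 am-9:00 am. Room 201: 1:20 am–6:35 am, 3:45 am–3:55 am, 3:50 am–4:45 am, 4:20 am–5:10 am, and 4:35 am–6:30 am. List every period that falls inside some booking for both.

Merge the first list: 3:10 am–4:55 am, 8:20 am–9:05 am.
Merge the second list: 1:20 am–6:35 am.
3:10 am–4:55 am overlaps B on 3:10 am–4:55 am.
8:20 am–9:05 am falls entirely outside B.

3:10 am–4:55 am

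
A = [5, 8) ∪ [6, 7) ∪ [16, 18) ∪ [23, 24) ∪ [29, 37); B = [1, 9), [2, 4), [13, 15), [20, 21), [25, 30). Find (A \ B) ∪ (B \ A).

[1, 5) ∪ [8, 9) ∪ [13, 15) ∪ [16, 18) ∪ [20, 21) ∪ [23, 24) ∪ [25, 29) ∪ [30, 37)

First set merges to [5, 8), [16, 18), [23, 24), [29, 37).
Second set merges to [1, 9), [13, 15), [20, 21), [25, 30).
A but not B: [16, 18), [23, 24), [30, 37).
B but not A: [1, 5), [8, 9), [13, 15), [20, 21), [25, 29).
Combining gives A △ B.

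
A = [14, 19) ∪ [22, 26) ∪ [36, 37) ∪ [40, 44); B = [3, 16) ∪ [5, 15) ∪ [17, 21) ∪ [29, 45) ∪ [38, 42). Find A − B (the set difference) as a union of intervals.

[16, 17) ∪ [22, 26)

B, merged: [3, 16), [17, 21), [29, 45).
[14, 19) minus B → [16, 17).
[22, 26): no B overlap → unchanged.
[36, 37): fully covered by B → removed.
[40, 44): fully covered by B → removed.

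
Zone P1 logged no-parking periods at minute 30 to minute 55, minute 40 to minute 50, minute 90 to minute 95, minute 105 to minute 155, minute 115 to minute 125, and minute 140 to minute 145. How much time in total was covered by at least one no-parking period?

Merged: minute 30 to minute 55, minute 90 to minute 95, minute 105 to minute 155.
Lengths: 25 minutes + 5 minutes + 50 minutes = 80 minutes.

80 minutes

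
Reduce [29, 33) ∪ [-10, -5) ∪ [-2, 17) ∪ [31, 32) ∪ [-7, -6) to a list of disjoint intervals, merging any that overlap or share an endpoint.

[-10, -5) ∪ [-2, 17) ∪ [29, 33)

Sort by start: [-10, -5), [-7, -6), [-2, 17), [29, 33), [31, 32).
[-7, -6) overlaps/touches [-10, -5) → extend to [-10, -5).
[-2, 17) is disjoint → start new block.
[29, 33) is disjoint → start new block.
[31, 32) overlaps/touches [29, 33) → extend to [29, 33).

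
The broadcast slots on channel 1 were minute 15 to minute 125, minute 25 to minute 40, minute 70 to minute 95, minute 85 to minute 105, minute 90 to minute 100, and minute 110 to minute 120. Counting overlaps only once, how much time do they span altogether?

Merged: minute 15 to minute 125.
Length: 110 minutes.

110 minutes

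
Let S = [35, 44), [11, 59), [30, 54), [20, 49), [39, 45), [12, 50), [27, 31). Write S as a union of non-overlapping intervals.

[11, 59)

Sort by start: [11, 59), [12, 50), [20, 49), [27, 31), [30, 54), [35, 44), [39, 45).
[12, 50) overlaps/touches [11, 59) → extend to [11, 59).
[20, 49) overlaps/touches [11, 59) → extend to [11, 59).
[27, 31) overlaps/touches [11, 59) → extend to [11, 59).
[30, 54) overlaps/touches [11, 59) → extend to [11, 59).
[35, 44) overlaps/touches [11, 59) → extend to [11, 59).
[39, 45) overlaps/touches [11, 59) → extend to [11, 59).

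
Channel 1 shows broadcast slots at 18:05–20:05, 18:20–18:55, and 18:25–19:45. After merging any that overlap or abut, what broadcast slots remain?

18:20–18:55 overlaps/touches 18:05–20:05 → extend to 18:05–20:05.
18:25–19:45 overlaps/touches 18:05–20:05 → extend to 18:05–20:05.

18:05–20:05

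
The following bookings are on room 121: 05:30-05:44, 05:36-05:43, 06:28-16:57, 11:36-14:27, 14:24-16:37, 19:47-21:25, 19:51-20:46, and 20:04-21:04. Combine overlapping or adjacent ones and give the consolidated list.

05:36–05:43 overlaps/touches 05:30–05:44 → extend to 05:30–05:44.
06:28–16:57 is disjoint → start new block.
11:36–14:27 overlaps/touches 06:28–16:57 → extend to 06:28–16:57.
14:24–16:37 overlaps/touches 06:28–16:57 → extend to 06:28–16:57.
19:47–21:25 is disjoint → start new block.
19:51–20:46 overlaps/touches 19:47–21:25 → extend to 19:47–21:25.
20:04–21:04 overlaps/touches 19:47–21:25 → extend to 19:47–21:25.

05:30–05:44, 06:28–16:57, 19:47–21:25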